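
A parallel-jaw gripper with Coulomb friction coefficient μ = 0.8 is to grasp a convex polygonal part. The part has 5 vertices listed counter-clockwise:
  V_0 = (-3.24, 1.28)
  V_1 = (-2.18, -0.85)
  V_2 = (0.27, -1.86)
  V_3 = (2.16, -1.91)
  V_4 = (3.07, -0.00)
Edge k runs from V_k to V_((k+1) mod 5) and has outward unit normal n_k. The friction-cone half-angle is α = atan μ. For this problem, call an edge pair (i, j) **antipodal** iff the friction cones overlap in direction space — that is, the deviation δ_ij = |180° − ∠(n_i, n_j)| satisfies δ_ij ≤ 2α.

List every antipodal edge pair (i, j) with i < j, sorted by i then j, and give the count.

count = 5; pairs: (0,3), (0,4), (1,4), (2,4), (3,4)

α = atan 0.8 = 38.66°;  2α = 77.32°
n_0 = (-0.8953, -0.4455)
n_1 = (-0.3811, -0.9245)
n_2 = (-0.0264, -0.9997)
n_3 = (+0.9028, -0.4301)
n_4 = (+0.1988, +0.9800)
  (0,1): δ = 138.86°  ·
  (0,2): δ = 117.97°  ·
  (0,3): δ = 51.93°  ✓
  (0,4): δ = 52.08°  ✓
  (1,2): δ = 159.11°  ·
  (1,3): δ = 93.07°  ·
  (1,4): δ = 10.94°  ✓
  (2,3): δ = 113.96°  ·
  (2,4): δ = 9.95°  ✓
  (3,4): δ = 75.99°  ✓
antipodal pairs: 5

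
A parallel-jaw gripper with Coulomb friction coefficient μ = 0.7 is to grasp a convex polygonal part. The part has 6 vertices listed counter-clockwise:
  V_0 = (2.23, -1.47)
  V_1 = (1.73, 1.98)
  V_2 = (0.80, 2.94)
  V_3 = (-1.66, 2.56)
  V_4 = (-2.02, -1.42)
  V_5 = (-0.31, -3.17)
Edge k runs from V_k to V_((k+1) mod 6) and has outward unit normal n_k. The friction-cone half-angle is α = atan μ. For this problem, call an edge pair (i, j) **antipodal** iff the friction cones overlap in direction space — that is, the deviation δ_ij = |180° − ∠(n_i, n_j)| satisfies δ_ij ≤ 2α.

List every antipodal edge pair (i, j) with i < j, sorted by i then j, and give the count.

count = 7; pairs: (0,3), (0,4), (1,3), (1,4), (2,4), (2,5), (3,5)

α = atan 0.7 = 34.99°;  2α = 69.98°
n_0 = (+0.9897, +0.1434)
n_1 = (+0.7182, +0.6958)
n_2 = (-0.1527, +0.9883)
n_3 = (-0.9959, +0.0901)
n_4 = (-0.7152, -0.6989)
n_5 = (+0.5562, -0.8310)
  (0,1): δ = 144.16°  ·
  (0,2): δ = 89.47°  ·
  (0,3): δ = 13.41°  ✓
  (0,4): δ = 36.09°  ✓
  (0,5): δ = 115.55°  ·
  (1,2): δ = 125.31°  ·
  (1,3): δ = 49.26°  ✓
  (1,4): δ = 0.25°  ✓
  (1,5): δ = 79.70°  ·
  (2,3): δ = 103.95°  ·
  (2,4): δ = 54.44°  ✓
  (2,5): δ = 25.01°  ✓
  (3,4): δ = 130.49°  ·
  (3,5): δ = 51.04°  ✓
  (4,5): δ = 100.54°  ·
antipodal pairs: 7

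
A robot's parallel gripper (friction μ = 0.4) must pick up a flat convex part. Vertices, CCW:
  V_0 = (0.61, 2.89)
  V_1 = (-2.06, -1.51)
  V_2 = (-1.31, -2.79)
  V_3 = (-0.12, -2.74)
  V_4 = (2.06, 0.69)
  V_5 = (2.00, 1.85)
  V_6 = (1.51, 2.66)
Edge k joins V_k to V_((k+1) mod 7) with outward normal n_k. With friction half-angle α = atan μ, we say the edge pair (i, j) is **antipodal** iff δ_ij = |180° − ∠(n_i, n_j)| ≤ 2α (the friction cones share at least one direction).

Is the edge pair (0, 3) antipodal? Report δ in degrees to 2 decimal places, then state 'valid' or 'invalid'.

α = atan 0.4 = 21.80°;  2α = 43.60°
edge 0: e_0 = (-2.67, -4.40);  n_0 = (-0.8549, +0.5188)
edge 3: e_3 = (+2.18, +3.43);  n_3 = (+0.8440, -0.5364)
∠(n_0, n_3) = 178.81°
δ = |180° − 178.81°| = 1.19°
1.19° ≤ 2α = 43.60°  →  valid

δ = 1.19°, valid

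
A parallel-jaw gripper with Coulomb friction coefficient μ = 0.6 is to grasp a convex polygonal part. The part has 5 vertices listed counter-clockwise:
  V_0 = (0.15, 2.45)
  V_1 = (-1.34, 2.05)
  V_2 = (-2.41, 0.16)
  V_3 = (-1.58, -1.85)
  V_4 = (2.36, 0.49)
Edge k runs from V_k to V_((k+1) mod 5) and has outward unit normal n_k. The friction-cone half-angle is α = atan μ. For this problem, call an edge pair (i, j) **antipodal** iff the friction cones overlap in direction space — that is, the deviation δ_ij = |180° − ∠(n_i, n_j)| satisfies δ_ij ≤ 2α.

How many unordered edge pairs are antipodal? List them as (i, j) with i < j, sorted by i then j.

α = atan 0.6 = 30.96°;  2α = 61.93°
n_0 = (-0.2593, +0.9658)
n_1 = (-0.8702, +0.4927)
n_2 = (-0.9243, -0.3817)
n_3 = (+0.5106, -0.8598)
n_4 = (+0.6635, +0.7482)
  (0,1): δ = 134.54°  ·
  (0,2): δ = 82.59°  ·
  (0,3): δ = 15.68°  ✓
  (0,4): δ = 123.40°  ·
  (1,2): δ = 128.05°  ·
  (1,3): δ = 29.78°  ✓
  (1,4): δ = 77.95°  ·
  (2,3): δ = 81.73°  ·
  (2,4): δ = 25.99°  ✓
  (3,4): δ = 72.28°  ·
antipodal pairs: 3

count = 3; pairs: (0,3), (1,3), (2,4)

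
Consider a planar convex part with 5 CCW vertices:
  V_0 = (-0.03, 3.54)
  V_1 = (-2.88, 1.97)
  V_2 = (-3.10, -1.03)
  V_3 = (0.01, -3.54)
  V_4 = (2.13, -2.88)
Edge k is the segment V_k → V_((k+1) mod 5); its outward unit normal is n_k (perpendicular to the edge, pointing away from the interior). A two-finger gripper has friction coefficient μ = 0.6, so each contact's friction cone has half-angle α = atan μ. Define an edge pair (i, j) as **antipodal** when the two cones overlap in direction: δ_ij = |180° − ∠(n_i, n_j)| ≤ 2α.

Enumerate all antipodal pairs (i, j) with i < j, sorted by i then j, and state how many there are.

α = atan 0.6 = 30.96°;  2α = 61.93°
n_0 = (-0.4825, +0.8759)
n_1 = (-0.9973, +0.0731)
n_2 = (-0.6280, -0.7782)
n_3 = (+0.2972, -0.9548)
n_4 = (+0.9478, +0.3189)
  (0,1): δ = 123.04°  ·
  (0,2): δ = 67.76°  ·
  (0,3): δ = 11.56°  ✓
  (0,4): δ = 79.75°  ·
  (1,2): δ = 124.71°  ·
  (1,3): δ = 68.51°  ·
  (1,4): δ = 22.79°  ✓
  (2,3): δ = 123.80°  ·
  (2,4): δ = 32.50°  ✓
  (3,4): δ = 88.70°  ·
antipodal pairs: 3

count = 3; pairs: (0,3), (1,4), (2,4)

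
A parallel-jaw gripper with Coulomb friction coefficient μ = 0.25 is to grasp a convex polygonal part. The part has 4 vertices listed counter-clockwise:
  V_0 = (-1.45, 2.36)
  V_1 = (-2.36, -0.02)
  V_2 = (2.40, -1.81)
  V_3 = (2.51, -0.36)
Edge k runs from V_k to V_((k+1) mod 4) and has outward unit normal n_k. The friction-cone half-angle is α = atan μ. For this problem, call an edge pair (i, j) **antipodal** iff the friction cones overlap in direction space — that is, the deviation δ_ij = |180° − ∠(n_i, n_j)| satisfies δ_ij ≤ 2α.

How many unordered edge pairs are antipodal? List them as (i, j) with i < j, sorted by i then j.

count = 2; pairs: (0,2), (1,3)

α = atan 0.25 = 14.04°;  2α = 28.07°
n_0 = (-0.9341, +0.3571)
n_1 = (-0.3520, -0.9360)
n_2 = (+0.9971, -0.0756)
n_3 = (+0.5662, +0.8243)
  (0,1): δ = 89.68°  ·
  (0,2): δ = 16.59°  ✓
  (0,3): δ = 76.44°  ·
  (1,2): δ = 73.73°  ·
  (1,3): δ = 13.88°  ✓
  (2,3): δ = 120.15°  ·
antipodal pairs: 2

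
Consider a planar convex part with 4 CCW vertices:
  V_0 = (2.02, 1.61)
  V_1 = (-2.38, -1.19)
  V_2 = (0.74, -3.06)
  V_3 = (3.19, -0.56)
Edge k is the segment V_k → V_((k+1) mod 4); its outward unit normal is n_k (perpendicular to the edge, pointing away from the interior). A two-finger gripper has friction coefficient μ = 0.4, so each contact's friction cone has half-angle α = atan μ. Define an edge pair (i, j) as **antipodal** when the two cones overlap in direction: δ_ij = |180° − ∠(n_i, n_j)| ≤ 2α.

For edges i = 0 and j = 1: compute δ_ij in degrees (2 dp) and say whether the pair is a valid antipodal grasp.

α = atan 0.4 = 21.80°;  2α = 43.60°
edge 0: e_0 = (-4.40, -2.80);  n_0 = (-0.5369, +0.8437)
edge 1: e_1 = (+3.12, -1.87);  n_1 = (-0.5141, -0.8577)
∠(n_0, n_1) = 116.59°
δ = |180° − 116.59°| = 63.41°
63.41° > 2α = 43.60°  →  invalid

δ = 63.41°, invalid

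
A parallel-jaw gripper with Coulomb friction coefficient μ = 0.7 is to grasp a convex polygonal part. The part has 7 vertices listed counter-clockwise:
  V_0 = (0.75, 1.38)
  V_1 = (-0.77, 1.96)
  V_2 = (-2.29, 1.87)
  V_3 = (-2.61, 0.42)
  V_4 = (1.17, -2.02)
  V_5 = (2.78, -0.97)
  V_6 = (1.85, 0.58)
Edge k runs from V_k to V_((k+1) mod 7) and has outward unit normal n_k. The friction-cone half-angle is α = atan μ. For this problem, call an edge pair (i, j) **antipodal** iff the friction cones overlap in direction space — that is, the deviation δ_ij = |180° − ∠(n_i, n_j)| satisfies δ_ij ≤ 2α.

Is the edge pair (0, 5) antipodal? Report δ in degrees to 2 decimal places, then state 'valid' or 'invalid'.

α = atan 0.7 = 34.99°;  2α = 69.98°
edge 0: e_0 = (-1.52, +0.58);  n_0 = (+0.3565, +0.9343)
edge 5: e_5 = (-0.93, +1.55);  n_5 = (+0.8575, +0.5145)
∠(n_0, n_5) = 38.15°
δ = |180° − 38.15°| = 141.85°
141.85° > 2α = 69.98°  →  invalid

δ = 141.85°, invalid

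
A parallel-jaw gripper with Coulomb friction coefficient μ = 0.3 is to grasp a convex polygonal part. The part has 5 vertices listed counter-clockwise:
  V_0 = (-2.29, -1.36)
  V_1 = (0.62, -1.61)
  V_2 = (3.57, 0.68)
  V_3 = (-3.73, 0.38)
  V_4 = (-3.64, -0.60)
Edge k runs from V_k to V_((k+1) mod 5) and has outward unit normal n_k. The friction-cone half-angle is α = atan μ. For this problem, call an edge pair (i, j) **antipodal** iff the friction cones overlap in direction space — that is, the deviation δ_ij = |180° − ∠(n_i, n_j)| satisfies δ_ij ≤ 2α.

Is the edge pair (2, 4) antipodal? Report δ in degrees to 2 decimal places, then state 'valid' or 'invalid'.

δ = 31.73°, valid

α = atan 0.3 = 16.70°;  2α = 33.40°
edge 2: e_2 = (-7.30, -0.30);  n_2 = (-0.0411, +0.9992)
edge 4: e_4 = (+1.35, -0.76);  n_4 = (-0.4906, -0.8714)
∠(n_2, n_4) = 148.27°
δ = |180° − 148.27°| = 31.73°
31.73° ≤ 2α = 33.40°  →  valid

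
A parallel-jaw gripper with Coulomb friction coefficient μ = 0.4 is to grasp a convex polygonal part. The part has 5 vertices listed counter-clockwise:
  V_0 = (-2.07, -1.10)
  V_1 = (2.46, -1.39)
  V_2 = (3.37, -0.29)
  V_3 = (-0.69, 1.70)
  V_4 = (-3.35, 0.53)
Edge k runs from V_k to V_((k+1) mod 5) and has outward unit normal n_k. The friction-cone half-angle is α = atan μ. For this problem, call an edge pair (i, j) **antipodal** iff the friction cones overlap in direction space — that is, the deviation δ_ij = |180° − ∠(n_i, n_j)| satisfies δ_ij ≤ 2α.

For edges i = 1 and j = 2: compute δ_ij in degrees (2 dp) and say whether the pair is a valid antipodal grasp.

α = atan 0.4 = 21.80°;  2α = 43.60°
edge 1: e_1 = (+0.91, +1.10);  n_1 = (+0.7705, -0.6374)
edge 2: e_2 = (-4.06, +1.99);  n_2 = (+0.4401, +0.8979)
∠(n_1, n_2) = 103.49°
δ = |180° − 103.49°| = 76.51°
76.51° > 2α = 43.60°  →  invalid

δ = 76.51°, invalid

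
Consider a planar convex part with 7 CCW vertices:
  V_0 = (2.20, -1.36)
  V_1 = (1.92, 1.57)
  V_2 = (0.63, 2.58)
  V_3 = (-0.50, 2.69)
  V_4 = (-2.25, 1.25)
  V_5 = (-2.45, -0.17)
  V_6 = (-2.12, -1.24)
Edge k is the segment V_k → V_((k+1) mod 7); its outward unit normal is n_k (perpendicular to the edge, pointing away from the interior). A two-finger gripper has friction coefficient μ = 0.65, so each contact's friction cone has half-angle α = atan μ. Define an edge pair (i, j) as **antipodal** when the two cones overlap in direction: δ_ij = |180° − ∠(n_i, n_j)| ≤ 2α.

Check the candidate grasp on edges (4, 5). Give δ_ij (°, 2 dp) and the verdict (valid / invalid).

δ = 154.84°, invalid

α = atan 0.65 = 33.02°;  2α = 66.05°
edge 4: e_4 = (-0.20, -1.42);  n_4 = (-0.9902, +0.1395)
edge 5: e_5 = (+0.33, -1.07);  n_5 = (-0.9556, -0.2947)
∠(n_4, n_5) = 25.16°
δ = |180° − 25.16°| = 154.84°
154.84° > 2α = 66.05°  →  invalid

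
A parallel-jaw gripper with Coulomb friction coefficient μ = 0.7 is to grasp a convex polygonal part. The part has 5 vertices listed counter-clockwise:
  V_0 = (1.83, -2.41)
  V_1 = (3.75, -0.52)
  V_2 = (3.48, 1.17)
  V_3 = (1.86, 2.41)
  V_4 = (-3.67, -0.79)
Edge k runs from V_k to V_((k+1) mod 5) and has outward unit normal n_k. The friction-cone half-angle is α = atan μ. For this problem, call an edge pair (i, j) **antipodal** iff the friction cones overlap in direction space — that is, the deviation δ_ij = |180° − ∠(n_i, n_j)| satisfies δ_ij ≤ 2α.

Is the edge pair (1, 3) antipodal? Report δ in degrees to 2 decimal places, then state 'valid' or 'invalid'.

α = atan 0.7 = 34.99°;  2α = 69.98°
edge 1: e_1 = (-0.27, +1.69);  n_1 = (+0.9875, +0.1578)
edge 3: e_3 = (-5.53, -3.20);  n_3 = (-0.5009, +0.8655)
∠(n_1, n_3) = 110.98°
δ = |180° − 110.98°| = 69.02°
69.02° ≤ 2α = 69.98°  →  valid

δ = 69.02°, valid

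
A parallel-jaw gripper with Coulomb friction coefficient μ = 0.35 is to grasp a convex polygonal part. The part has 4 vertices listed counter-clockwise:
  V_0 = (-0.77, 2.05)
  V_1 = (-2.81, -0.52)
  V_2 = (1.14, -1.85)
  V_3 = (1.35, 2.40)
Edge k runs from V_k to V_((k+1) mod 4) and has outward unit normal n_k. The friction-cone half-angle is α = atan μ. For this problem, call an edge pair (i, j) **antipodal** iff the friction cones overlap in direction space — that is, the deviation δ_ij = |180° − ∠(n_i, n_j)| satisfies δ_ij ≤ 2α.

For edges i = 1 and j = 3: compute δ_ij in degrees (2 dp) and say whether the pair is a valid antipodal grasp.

α = atan 0.35 = 19.29°;  2α = 38.58°
edge 1: e_1 = (+3.95, -1.33);  n_1 = (-0.3191, -0.9477)
edge 3: e_3 = (-2.12, -0.35);  n_3 = (-0.1629, +0.9866)
∠(n_1, n_3) = 152.02°
δ = |180° − 152.02°| = 27.98°
27.98° ≤ 2α = 38.58°  →  valid

δ = 27.98°, valid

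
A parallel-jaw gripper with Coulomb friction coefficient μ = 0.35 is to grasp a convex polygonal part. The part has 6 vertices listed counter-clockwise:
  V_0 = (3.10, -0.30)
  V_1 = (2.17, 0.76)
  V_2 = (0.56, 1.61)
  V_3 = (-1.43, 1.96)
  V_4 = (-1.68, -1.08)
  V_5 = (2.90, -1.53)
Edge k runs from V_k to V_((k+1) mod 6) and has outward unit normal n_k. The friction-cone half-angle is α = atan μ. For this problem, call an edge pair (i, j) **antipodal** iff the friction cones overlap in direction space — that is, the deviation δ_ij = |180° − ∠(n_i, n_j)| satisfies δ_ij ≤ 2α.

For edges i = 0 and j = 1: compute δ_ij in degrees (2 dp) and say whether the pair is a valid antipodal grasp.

α = atan 0.35 = 19.29°;  2α = 38.58°
edge 0: e_0 = (-0.93, +1.06);  n_0 = (+0.7517, +0.6595)
edge 1: e_1 = (-1.61, +0.85);  n_1 = (+0.4669, +0.8843)
∠(n_0, n_1) = 20.91°
δ = |180° − 20.91°| = 159.09°
159.09° > 2α = 38.58°  →  invalid

δ = 159.09°, invalid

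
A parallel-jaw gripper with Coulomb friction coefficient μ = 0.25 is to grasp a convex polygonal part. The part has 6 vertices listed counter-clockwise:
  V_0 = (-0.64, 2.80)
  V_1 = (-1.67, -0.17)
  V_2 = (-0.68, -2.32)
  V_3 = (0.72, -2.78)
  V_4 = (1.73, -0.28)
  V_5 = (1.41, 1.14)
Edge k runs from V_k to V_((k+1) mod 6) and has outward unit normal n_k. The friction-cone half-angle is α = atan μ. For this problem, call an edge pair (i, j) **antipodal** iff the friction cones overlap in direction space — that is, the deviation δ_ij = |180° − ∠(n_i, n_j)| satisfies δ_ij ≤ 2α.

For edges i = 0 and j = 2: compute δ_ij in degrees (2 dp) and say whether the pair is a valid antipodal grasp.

α = atan 0.25 = 14.04°;  2α = 28.07°
edge 0: e_0 = (-1.03, -2.97);  n_0 = (-0.9448, +0.3277)
edge 2: e_2 = (+1.40, -0.46);  n_2 = (-0.3122, -0.9500)
∠(n_0, n_2) = 90.94°
δ = |180° − 90.94°| = 89.06°
89.06° > 2α = 28.07°  →  invalid

δ = 89.06°, invalid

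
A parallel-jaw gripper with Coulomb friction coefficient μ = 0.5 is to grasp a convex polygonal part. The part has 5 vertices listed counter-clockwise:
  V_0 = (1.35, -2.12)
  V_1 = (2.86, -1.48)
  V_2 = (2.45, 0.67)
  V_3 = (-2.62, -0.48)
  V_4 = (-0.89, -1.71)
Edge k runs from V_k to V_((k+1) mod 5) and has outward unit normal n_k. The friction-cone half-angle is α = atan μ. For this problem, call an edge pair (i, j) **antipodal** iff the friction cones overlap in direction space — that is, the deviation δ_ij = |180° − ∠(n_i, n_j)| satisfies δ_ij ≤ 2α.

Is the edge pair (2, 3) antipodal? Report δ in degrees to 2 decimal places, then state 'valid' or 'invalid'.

δ = 48.19°, valid

α = atan 0.5 = 26.57°;  2α = 53.13°
edge 2: e_2 = (-5.07, -1.15);  n_2 = (-0.2212, +0.9752)
edge 3: e_3 = (+1.73, -1.23);  n_3 = (-0.5795, -0.8150)
∠(n_2, n_3) = 131.81°
δ = |180° − 131.81°| = 48.19°
48.19° ≤ 2α = 53.13°  →  valid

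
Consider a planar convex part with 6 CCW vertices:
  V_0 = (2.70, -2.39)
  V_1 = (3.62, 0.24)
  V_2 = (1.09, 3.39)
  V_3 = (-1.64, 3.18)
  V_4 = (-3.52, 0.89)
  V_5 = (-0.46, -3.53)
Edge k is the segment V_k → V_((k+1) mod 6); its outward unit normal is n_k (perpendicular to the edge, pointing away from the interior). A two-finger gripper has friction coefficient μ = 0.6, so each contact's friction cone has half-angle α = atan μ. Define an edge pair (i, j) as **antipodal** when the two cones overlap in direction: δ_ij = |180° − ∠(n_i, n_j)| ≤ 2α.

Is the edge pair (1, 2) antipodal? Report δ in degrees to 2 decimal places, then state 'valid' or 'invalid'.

α = atan 0.6 = 30.96°;  2α = 61.93°
edge 1: e_1 = (-2.53, +3.15);  n_1 = (+0.7797, +0.6262)
edge 2: e_2 = (-2.73, -0.21);  n_2 = (-0.0767, +0.9971)
∠(n_1, n_2) = 55.63°
δ = |180° − 55.63°| = 124.37°
124.37° > 2α = 61.93°  →  invalid

δ = 124.37°, invalid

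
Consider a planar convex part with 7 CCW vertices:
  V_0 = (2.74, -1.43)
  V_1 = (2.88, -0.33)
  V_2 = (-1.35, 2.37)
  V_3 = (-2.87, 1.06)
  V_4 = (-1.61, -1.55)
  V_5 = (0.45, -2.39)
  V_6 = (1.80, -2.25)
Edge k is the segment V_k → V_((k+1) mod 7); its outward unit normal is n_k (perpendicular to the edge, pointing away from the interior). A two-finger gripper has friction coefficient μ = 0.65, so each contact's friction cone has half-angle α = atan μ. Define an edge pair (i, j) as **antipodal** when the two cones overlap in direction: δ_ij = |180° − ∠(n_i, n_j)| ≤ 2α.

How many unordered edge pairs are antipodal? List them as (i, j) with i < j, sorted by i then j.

α = atan 0.65 = 33.02°;  2α = 66.05°
n_0 = (+0.9920, -0.1263)
n_1 = (+0.5380, +0.8429)
n_2 = (-0.6528, +0.7575)
n_3 = (-0.9006, -0.4347)
n_4 = (-0.3776, -0.9260)
n_5 = (+0.1032, -0.9947)
n_6 = (+0.6574, -0.7536)
  (0,1): δ = 115.30°  ·
  (0,2): δ = 41.99°  ✓
  (0,3): δ = 33.02°  ✓
  (0,4): δ = 75.07°  ·
  (0,5): δ = 103.17°  ·
  (0,6): δ = 138.35°  ·
  (1,2): δ = 106.69°  ·
  (1,3): δ = 31.68°  ✓
  (1,4): δ = 10.37°  ✓
  (1,5): δ = 38.47°  ✓
  (1,6): δ = 73.65°  ·
  (2,3): δ = 104.99°  ·
  (2,4): δ = 62.94°  ✓
  (2,5): δ = 34.84°  ✓
  (2,6): δ = 0.34°  ✓
  (3,4): δ = 137.95°  ·
  (3,5): δ = 109.85°  ·
  (3,6): δ = 74.67°  ·
  (4,5): δ = 151.90°  ·
  (4,6): δ = 116.72°  ·
  (5,6): δ = 144.82°  ·
antipodal pairs: 8

count = 8; pairs: (0,2), (0,3), (1,3), (1,4), (1,5), (2,4), (2,5), (2,6)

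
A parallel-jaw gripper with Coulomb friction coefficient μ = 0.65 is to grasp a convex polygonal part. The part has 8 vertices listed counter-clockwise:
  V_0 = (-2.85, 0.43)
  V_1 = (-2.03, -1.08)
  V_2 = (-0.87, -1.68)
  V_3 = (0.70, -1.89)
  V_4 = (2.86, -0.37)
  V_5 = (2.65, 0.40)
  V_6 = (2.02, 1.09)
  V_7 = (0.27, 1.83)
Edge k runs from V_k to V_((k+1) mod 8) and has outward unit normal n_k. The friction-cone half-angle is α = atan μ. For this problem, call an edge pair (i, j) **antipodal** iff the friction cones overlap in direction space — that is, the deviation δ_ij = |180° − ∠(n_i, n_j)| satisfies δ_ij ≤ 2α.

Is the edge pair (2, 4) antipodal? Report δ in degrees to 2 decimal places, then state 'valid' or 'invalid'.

δ = 67.13°, invalid

α = atan 0.65 = 33.02°;  2α = 66.05°
edge 2: e_2 = (+1.57, -0.21);  n_2 = (-0.1326, -0.9912)
edge 4: e_4 = (-0.21, +0.77);  n_4 = (+0.9648, +0.2631)
∠(n_2, n_4) = 112.87°
δ = |180° − 112.87°| = 67.13°
67.13° > 2α = 66.05°  →  invalid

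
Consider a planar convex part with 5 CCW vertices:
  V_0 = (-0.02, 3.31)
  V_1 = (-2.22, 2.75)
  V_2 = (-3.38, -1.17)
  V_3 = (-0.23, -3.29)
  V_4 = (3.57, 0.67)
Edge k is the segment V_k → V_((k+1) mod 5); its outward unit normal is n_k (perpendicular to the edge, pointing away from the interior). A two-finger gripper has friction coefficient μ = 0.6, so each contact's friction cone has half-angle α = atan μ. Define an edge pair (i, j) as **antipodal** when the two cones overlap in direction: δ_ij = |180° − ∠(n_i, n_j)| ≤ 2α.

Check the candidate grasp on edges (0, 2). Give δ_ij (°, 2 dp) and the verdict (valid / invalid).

δ = 48.22°, valid

α = atan 0.6 = 30.96°;  2α = 61.93°
edge 0: e_0 = (-2.20, -0.56);  n_0 = (-0.2467, +0.9691)
edge 2: e_2 = (+3.15, -2.12);  n_2 = (-0.5583, -0.8296)
∠(n_0, n_2) = 131.78°
δ = |180° − 131.78°| = 48.22°
48.22° ≤ 2α = 61.93°  →  valid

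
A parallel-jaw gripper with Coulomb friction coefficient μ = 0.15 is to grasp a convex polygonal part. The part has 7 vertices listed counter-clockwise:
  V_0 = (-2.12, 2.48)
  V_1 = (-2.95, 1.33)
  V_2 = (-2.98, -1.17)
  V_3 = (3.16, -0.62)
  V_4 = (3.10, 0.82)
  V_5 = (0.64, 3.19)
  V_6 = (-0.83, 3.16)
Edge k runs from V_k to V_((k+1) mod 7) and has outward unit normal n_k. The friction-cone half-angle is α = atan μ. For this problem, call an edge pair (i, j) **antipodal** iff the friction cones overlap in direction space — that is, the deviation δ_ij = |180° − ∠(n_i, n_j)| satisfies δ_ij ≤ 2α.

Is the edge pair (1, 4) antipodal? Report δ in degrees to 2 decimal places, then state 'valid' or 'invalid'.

α = atan 0.15 = 8.53°;  2α = 17.06°
edge 1: e_1 = (-0.03, -2.50);  n_1 = (-0.9999, +0.0120)
edge 4: e_4 = (-2.46, +2.37);  n_4 = (+0.6938, +0.7202)
∠(n_1, n_4) = 133.24°
δ = |180° − 133.24°| = 46.76°
46.76° > 2α = 17.06°  →  invalid

δ = 46.76°, invalid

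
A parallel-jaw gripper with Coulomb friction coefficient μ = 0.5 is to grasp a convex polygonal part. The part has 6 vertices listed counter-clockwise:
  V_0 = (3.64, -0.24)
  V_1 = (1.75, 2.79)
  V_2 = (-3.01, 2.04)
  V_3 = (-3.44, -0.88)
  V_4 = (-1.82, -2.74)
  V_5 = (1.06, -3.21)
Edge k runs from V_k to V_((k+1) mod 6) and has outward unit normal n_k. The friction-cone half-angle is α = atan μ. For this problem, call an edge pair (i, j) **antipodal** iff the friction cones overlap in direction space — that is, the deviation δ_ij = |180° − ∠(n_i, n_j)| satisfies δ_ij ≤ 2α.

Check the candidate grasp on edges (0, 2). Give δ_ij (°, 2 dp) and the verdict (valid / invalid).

α = atan 0.5 = 26.57°;  2α = 53.13°
edge 0: e_0 = (-1.89, +3.03);  n_0 = (+0.8485, +0.5292)
edge 2: e_2 = (-0.43, -2.92);  n_2 = (-0.9893, +0.1457)
∠(n_0, n_2) = 139.67°
δ = |180° − 139.67°| = 40.33°
40.33° ≤ 2α = 53.13°  →  valid

δ = 40.33°, valid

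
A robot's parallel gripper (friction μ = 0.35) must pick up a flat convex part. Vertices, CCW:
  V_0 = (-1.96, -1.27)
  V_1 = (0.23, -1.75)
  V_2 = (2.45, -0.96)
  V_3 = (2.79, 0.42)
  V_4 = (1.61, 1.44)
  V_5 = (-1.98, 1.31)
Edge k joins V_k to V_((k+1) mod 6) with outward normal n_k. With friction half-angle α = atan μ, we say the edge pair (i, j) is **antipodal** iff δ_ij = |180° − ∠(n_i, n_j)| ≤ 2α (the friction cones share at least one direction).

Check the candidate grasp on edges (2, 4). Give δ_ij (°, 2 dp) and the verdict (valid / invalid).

δ = 74.09°, invalid

α = atan 0.35 = 19.29°;  2α = 38.58°
edge 2: e_2 = (+0.34, +1.38);  n_2 = (+0.9710, -0.2392)
edge 4: e_4 = (-3.59, -0.13);  n_4 = (-0.0362, +0.9993)
∠(n_2, n_4) = 105.91°
δ = |180° − 105.91°| = 74.09°
74.09° > 2α = 38.58°  →  invalid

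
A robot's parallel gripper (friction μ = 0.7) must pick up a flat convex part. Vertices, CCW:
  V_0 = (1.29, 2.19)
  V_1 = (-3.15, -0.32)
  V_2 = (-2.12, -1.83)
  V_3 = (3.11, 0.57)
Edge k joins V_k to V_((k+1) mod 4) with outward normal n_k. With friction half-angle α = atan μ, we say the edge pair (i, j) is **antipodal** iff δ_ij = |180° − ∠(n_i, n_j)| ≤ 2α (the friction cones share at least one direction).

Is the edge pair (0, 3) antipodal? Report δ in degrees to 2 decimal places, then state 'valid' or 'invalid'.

δ = 108.85°, invalid

α = atan 0.7 = 34.99°;  2α = 69.98°
edge 0: e_0 = (-4.44, -2.51);  n_0 = (-0.4921, +0.8705)
edge 3: e_3 = (-1.82, +1.62);  n_3 = (+0.6649, +0.7470)
∠(n_0, n_3) = 71.15°
δ = |180° − 71.15°| = 108.85°
108.85° > 2α = 69.98°  →  invalid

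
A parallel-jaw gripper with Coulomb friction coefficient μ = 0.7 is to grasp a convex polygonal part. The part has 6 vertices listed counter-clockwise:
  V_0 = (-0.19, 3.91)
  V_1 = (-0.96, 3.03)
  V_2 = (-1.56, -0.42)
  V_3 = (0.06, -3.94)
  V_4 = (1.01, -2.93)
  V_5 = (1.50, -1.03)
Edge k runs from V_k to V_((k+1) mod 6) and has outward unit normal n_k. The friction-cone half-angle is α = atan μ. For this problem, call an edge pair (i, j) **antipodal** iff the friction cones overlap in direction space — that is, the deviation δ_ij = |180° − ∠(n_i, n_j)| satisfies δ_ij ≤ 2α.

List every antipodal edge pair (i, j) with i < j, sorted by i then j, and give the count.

count = 9; pairs: (0,3), (0,4), (0,5), (1,3), (1,4), (1,5), (2,3), (2,4), (2,5)

α = atan 0.7 = 34.99°;  2α = 69.98°
n_0 = (-0.7526, +0.6585)
n_1 = (-0.9852, +0.1713)
n_2 = (-0.9084, -0.4181)
n_3 = (+0.7284, -0.6851)
n_4 = (+0.9683, -0.2497)
n_5 = (+0.9462, +0.3237)
  (0,1): δ = 148.68°  ·
  (0,2): δ = 114.10°  ·
  (0,3): δ = 2.06°  ✓
  (0,4): δ = 26.72°  ✓
  (0,5): δ = 60.07°  ✓
  (1,2): δ = 145.42°  ·
  (1,3): δ = 33.38°  ✓
  (1,4): δ = 4.60°  ✓
  (1,5): δ = 28.75°  ✓
  (2,3): δ = 67.96°  ✓
  (2,4): δ = 39.17°  ✓
  (2,5): δ = 5.83°  ✓
  (3,4): δ = 151.21°  ·
  (3,5): δ = 117.87°  ·
  (4,5): δ = 146.65°  ·
antipodal pairs: 9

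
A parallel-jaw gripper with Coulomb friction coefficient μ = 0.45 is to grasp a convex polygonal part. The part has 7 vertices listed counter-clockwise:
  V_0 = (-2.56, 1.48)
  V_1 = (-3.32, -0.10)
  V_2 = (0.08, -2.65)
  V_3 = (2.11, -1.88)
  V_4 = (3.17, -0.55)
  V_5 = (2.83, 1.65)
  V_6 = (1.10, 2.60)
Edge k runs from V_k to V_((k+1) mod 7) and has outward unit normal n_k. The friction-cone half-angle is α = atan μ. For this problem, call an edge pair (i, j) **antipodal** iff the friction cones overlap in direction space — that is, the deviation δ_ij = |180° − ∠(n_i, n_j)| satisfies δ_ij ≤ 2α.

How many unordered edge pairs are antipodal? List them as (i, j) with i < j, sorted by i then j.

count = 7; pairs: (0,2), (0,3), (0,4), (1,4), (1,5), (2,6), (3,6)

α = atan 0.45 = 24.23°;  2α = 48.46°
n_0 = (-0.9012, +0.4335)
n_1 = (-0.6000, -0.8000)
n_2 = (+0.3547, -0.9350)
n_3 = (+0.7820, -0.6233)
n_4 = (+0.9883, +0.1527)
n_5 = (+0.4813, +0.8765)
n_6 = (-0.2926, +0.9562)
  (0,1): δ = 101.18°  ·
  (0,2): δ = 43.54°  ✓
  (0,3): δ = 12.87°  ✓
  (0,4): δ = 34.47°  ✓
  (0,5): δ = 86.92°  ·
  (0,6): δ = 132.70°  ·
  (1,2): δ = 122.36°  ·
  (1,3): δ = 91.68°  ·
  (1,4): δ = 44.34°  ✓
  (1,5): δ = 8.10°  ✓
  (1,6): δ = 53.88°  ·
  (2,3): δ = 149.33°  ·
  (2,4): δ = 101.99°  ·
  (2,5): δ = 49.54°  ·
  (2,6): δ = 3.76°  ✓
  (3,4): δ = 132.66°  ·
  (3,5): δ = 80.22°  ·
  (3,6): δ = 34.43°  ✓
  (4,5): δ = 127.56°  ·
  (4,6): δ = 81.77°  ·
  (5,6): δ = 134.21°  ·
antipodal pairs: 7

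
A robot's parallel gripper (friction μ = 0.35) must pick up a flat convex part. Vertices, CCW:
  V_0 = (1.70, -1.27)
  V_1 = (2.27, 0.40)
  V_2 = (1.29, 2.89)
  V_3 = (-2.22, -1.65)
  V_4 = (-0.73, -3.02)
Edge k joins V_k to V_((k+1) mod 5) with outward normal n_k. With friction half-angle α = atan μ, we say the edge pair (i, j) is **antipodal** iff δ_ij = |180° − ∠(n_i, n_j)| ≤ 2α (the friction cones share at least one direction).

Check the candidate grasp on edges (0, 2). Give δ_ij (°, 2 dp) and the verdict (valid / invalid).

α = atan 0.35 = 19.29°;  2α = 38.58°
edge 0: e_0 = (+0.57, +1.67);  n_0 = (+0.9464, -0.3230)
edge 2: e_2 = (-3.51, -4.54);  n_2 = (-0.7911, +0.6116)
∠(n_0, n_2) = 161.14°
δ = |180° − 161.14°| = 18.86°
18.86° ≤ 2α = 38.58°  →  valid

δ = 18.86°, valid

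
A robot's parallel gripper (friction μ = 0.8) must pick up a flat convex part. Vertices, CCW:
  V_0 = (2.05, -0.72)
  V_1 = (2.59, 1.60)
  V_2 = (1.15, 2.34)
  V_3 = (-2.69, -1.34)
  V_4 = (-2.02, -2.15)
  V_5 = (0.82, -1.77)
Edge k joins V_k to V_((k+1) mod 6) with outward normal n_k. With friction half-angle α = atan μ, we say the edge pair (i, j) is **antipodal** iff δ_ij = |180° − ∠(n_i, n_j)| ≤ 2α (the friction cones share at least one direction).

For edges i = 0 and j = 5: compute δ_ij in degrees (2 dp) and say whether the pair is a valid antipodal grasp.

α = atan 0.8 = 38.66°;  2α = 77.32°
edge 0: e_0 = (+0.54, +2.32);  n_0 = (+0.9740, -0.2267)
edge 5: e_5 = (+1.23, +1.05);  n_5 = (+0.6493, -0.7606)
∠(n_0, n_5) = 36.41°
δ = |180° − 36.41°| = 143.59°
143.59° > 2α = 77.32°  →  invalid

δ = 143.59°, invalid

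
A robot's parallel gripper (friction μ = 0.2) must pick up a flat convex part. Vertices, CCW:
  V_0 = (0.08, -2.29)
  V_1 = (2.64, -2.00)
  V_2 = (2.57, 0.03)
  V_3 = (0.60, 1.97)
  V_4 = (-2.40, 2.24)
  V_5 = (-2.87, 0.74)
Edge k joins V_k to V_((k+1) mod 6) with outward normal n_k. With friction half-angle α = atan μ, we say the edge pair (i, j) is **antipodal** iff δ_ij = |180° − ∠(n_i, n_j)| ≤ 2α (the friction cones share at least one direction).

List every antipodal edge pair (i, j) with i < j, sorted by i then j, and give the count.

count = 3; pairs: (0,3), (1,4), (2,5)

α = atan 0.2 = 11.31°;  2α = 22.62°
n_0 = (+0.1126, -0.9936)
n_1 = (+0.9994, +0.0345)
n_2 = (+0.7017, +0.7125)
n_3 = (+0.0896, +0.9960)
n_4 = (-0.9543, +0.2990)
n_5 = (-0.7165, -0.6976)
  (0,1): δ = 94.49°  ·
  (0,2): δ = 51.02°  ·
  (0,3): δ = 11.61°  ✓
  (0,4): δ = 66.14°  ·
  (0,5): δ = 127.77°  ·
  (1,2): δ = 136.54°  ·
  (1,3): δ = 97.12°  ·
  (1,4): δ = 19.37°  ✓
  (1,5): δ = 42.26°  ·
  (2,3): δ = 140.58°  ·
  (2,4): δ = 62.84°  ·
  (2,5): δ = 1.21°  ✓
  (3,4): δ = 102.25°  ·
  (3,5): δ = 40.62°  ·
  (4,5): δ = 118.37°  ·
antipodal pairs: 3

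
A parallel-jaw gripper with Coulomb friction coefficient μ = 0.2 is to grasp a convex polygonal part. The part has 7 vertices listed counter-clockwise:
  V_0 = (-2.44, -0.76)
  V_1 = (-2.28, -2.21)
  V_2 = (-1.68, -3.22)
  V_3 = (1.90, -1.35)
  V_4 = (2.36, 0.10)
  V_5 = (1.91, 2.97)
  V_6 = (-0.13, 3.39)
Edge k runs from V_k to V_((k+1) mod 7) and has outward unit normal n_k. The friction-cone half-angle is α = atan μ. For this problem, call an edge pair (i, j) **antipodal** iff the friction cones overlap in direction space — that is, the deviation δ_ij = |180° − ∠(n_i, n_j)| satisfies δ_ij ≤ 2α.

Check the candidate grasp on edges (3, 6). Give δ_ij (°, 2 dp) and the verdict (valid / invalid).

α = atan 0.2 = 11.31°;  2α = 22.62°
edge 3: e_3 = (+0.46, +1.45);  n_3 = (+0.9532, -0.3024)
edge 6: e_6 = (-2.31, -4.15);  n_6 = (-0.8738, +0.4864)
∠(n_3, n_6) = 168.50°
δ = |180° − 168.50°| = 11.50°
11.50° ≤ 2α = 22.62°  →  valid

δ = 11.50°, valid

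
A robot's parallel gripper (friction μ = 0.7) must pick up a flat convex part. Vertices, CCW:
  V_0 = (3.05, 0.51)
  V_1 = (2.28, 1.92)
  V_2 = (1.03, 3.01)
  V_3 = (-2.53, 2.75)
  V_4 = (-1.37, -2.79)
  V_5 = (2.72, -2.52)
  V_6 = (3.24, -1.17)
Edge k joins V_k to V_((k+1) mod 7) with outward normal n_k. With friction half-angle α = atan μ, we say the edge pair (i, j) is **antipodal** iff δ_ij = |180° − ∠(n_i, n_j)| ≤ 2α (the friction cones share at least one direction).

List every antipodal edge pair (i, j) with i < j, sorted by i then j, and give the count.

α = atan 0.7 = 34.99°;  2α = 69.98°
n_0 = (+0.8777, +0.4793)
n_1 = (+0.6572, +0.7537)
n_2 = (-0.0728, +0.9973)
n_3 = (-0.9788, -0.2049)
n_4 = (+0.0659, -0.9978)
n_5 = (+0.9332, -0.3594)
n_6 = (+0.9937, +0.1124)
  (0,1): δ = 159.73°  ·
  (0,2): δ = 114.46°  ·
  (0,3): δ = 16.81°  ✓
  (0,4): δ = 65.14°  ✓
  (0,5): δ = 130.30°  ·
  (0,6): δ = 157.81°  ·
  (1,2): δ = 134.73°  ·
  (1,3): δ = 37.09°  ✓
  (1,4): δ = 44.87°  ✓
  (1,5): δ = 110.02°  ·
  (1,6): δ = 137.54°  ·
  (2,3): δ = 82.35°  ·
  (2,4): δ = 0.40°  ✓
  (2,5): δ = 64.76°  ✓
  (2,6): δ = 92.28°  ·
  (3,4): δ = 98.05°  ·
  (3,5): δ = 32.89°  ✓
  (3,6): δ = 5.37°  ✓
  (4,5): δ = 114.84°  ·
  (4,6): δ = 87.32°  ·
  (5,6): δ = 152.48°  ·
antipodal pairs: 8

count = 8; pairs: (0,3), (0,4), (1,3), (1,4), (2,4), (2,5), (3,5), (3,6)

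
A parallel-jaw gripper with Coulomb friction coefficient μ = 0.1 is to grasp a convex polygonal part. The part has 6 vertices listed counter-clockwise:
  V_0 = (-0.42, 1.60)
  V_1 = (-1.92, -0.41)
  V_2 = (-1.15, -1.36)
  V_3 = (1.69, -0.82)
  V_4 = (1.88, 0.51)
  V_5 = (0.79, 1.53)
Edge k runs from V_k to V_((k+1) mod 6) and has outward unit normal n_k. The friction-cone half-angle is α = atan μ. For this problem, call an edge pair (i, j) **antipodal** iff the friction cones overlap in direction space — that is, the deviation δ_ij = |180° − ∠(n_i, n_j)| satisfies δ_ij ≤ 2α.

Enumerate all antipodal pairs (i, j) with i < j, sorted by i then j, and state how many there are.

α = atan 0.1 = 5.71°;  2α = 11.42°
n_0 = (-0.8014, +0.5981)
n_1 = (-0.7769, -0.6297)
n_2 = (+0.1868, -0.9824)
n_3 = (+0.9899, -0.1414)
n_4 = (+0.6833, +0.7302)
n_5 = (+0.0578, +0.9983)
  (0,1): δ = 104.24°  ·
  (0,2): δ = 42.50°  ·
  (0,3): δ = 28.60°  ·
  (0,4): δ = 83.63°  ·
  (0,5): δ = 123.42°  ·
  (1,2): δ = 118.26°  ·
  (1,3): δ = 47.16°  ·
  (1,4): δ = 7.87°  ✓
  (1,5): δ = 47.66°  ·
  (2,3): δ = 108.90°  ·
  (2,4): δ = 53.87°  ·
  (2,5): δ = 14.08°  ·
  (3,4): δ = 124.97°  ·
  (3,5): δ = 85.18°  ·
  (4,5): δ = 140.21°  ·
antipodal pairs: 1

count = 1; pairs: (1,4)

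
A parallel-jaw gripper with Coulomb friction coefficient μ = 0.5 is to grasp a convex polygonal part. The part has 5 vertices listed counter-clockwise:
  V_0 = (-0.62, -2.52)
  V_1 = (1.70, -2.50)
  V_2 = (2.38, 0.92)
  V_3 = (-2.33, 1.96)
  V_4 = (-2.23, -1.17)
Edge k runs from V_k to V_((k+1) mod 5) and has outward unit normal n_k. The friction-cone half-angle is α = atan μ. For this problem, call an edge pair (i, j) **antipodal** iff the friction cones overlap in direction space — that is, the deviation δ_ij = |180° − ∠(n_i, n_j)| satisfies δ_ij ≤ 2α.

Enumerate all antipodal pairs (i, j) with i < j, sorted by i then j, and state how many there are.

α = atan 0.5 = 26.57°;  2α = 53.13°
n_0 = (+0.0086, -1.0000)
n_1 = (+0.9808, -0.1950)
n_2 = (+0.2156, +0.9765)
n_3 = (-0.9995, -0.0319)
n_4 = (-0.6425, -0.7663)
  (0,1): δ = 101.74°  ·
  (0,2): δ = 12.95°  ✓
  (0,3): δ = 91.34°  ·
  (0,4): δ = 139.53°  ·
  (1,2): δ = 91.21°  ·
  (1,3): δ = 13.08°  ✓
  (1,4): δ = 61.27°  ·
  (2,3): δ = 75.72°  ·
  (2,4): δ = 27.53°  ✓
  (3,4): δ = 131.81°  ·
antipodal pairs: 3

count = 3; pairs: (0,2), (1,3), (2,4)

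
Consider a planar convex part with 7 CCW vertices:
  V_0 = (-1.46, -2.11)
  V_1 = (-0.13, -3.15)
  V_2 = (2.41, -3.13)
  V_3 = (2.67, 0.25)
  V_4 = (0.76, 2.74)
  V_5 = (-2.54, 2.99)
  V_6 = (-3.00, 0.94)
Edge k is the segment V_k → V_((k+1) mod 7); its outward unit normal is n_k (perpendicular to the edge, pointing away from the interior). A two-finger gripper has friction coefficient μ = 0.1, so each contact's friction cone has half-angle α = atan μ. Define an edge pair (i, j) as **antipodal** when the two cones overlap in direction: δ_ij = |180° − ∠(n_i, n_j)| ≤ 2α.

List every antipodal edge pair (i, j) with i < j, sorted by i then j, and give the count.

α = atan 0.1 = 5.71°;  2α = 11.42°
n_0 = (-0.6160, -0.7878)
n_1 = (+0.0079, -1.0000)
n_2 = (+0.9971, -0.0767)
n_3 = (+0.7935, +0.6086)
n_4 = (+0.0755, +0.9971)
n_5 = (-0.9757, +0.2189)
n_6 = (-0.8927, -0.4507)
  (0,1): δ = 141.53°  ·
  (0,2): δ = 56.37°  ·
  (0,3): δ = 14.49°  ·
  (0,4): δ = 33.69°  ·
  (0,5): δ = 115.38°  ·
  (0,6): δ = 154.81°  ·
  (1,2): δ = 94.85°  ·
  (1,3): δ = 52.96°  ·
  (1,4): δ = 4.78°  ✓
  (1,5): δ = 76.90°  ·
  (1,6): δ = 116.34°  ·
  (2,3): δ = 138.11°  ·
  (2,4): δ = 89.93°  ·
  (2,5): δ = 8.25°  ✓
  (2,6): δ = 31.19°  ·
  (3,4): δ = 131.82°  ·
  (3,5): δ = 50.14°  ·
  (3,6): δ = 10.70°  ✓
  (4,5): δ = 98.31°  ·
  (4,6): δ = 58.88°  ·
  (5,6): δ = 140.56°  ·
antipodal pairs: 3

count = 3; pairs: (1,4), (2,5), (3,6)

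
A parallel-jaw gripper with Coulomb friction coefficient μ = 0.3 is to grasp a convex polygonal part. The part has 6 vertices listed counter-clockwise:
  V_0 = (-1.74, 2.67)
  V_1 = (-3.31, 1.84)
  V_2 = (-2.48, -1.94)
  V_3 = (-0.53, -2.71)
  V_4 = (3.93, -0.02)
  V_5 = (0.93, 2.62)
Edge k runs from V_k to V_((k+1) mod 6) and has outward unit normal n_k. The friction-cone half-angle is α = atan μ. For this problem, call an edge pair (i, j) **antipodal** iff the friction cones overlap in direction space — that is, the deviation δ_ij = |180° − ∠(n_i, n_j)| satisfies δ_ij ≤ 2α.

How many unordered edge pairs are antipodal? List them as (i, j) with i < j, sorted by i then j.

α = atan 0.3 = 16.70°;  2α = 33.40°
n_0 = (-0.4674, +0.8841)
n_1 = (-0.9767, -0.2145)
n_2 = (-0.3673, -0.9301)
n_3 = (+0.5165, -0.8563)
n_4 = (+0.6606, +0.7507)
n_5 = (+0.0187, +0.9998)
  (0,1): δ = 105.48°  ·
  (0,2): δ = 49.41°  ·
  (0,3): δ = 3.23°  ✓
  (0,4): δ = 110.79°  ·
  (0,5): δ = 151.06°  ·
  (1,2): δ = 123.93°  ·
  (1,3): δ = 71.29°  ·
  (1,4): δ = 36.27°  ·
  (1,5): δ = 76.54°  ·
  (2,3): δ = 127.36°  ·
  (2,4): δ = 19.80°  ✓
  (2,5): δ = 20.47°  ✓
  (3,4): δ = 72.44°  ·
  (3,5): δ = 32.17°  ✓
  (4,5): δ = 139.73°  ·
antipodal pairs: 4

count = 4; pairs: (0,3), (2,4), (2,5), (3,5)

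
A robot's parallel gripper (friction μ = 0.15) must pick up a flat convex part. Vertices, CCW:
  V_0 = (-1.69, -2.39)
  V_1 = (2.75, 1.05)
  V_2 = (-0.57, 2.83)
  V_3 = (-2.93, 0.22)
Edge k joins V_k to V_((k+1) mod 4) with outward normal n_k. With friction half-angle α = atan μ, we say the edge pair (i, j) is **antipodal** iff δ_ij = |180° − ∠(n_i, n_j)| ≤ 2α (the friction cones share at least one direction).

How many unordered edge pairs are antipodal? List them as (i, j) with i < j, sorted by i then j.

α = atan 0.15 = 8.53°;  2α = 17.06°
n_0 = (+0.6125, -0.7905)
n_1 = (+0.4725, +0.8813)
n_2 = (-0.7417, +0.6707)
n_3 = (-0.9032, -0.4291)
  (0,1): δ = 65.97°  ·
  (0,2): δ = 10.11°  ✓
  (0,3): δ = 77.64°  ·
  (1,2): δ = 103.92°  ·
  (1,3): δ = 36.39°  ·
  (2,3): δ = 112.47°  ·
antipodal pairs: 1

count = 1; pairs: (0,2)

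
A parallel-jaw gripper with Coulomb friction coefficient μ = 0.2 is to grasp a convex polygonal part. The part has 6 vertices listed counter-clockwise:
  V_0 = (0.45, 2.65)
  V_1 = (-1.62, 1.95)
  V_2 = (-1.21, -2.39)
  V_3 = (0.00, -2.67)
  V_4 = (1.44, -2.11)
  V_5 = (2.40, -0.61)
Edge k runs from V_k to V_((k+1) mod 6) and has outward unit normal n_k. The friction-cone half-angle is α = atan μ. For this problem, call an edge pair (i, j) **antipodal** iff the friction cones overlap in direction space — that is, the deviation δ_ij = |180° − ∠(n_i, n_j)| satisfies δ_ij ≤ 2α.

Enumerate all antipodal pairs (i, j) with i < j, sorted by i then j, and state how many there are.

α = atan 0.2 = 11.31°;  2α = 22.62°
n_0 = (-0.3203, +0.9473)
n_1 = (-0.9956, -0.0941)
n_2 = (-0.2254, -0.9743)
n_3 = (+0.3624, -0.9320)
n_4 = (+0.8423, -0.5391)
n_5 = (+0.8582, +0.5133)
  (0,1): δ = 103.29°  ·
  (0,2): δ = 31.71°  ·
  (0,3): δ = 2.57°  ✓
  (0,4): δ = 38.70°  ·
  (0,5): δ = 102.20°  ·
  (1,2): δ = 108.43°  ·
  (1,3): δ = 74.15°  ·
  (1,4): δ = 38.02°  ·
  (1,5): δ = 25.49°  ·
  (2,3): δ = 145.72°  ·
  (2,4): δ = 109.59°  ·
  (2,5): δ = 46.08°  ·
  (3,4): δ = 143.87°  ·
  (3,5): δ = 80.36°  ·
  (4,5): δ = 116.49°  ·
antipodal pairs: 1

count = 1; pairs: (0,3)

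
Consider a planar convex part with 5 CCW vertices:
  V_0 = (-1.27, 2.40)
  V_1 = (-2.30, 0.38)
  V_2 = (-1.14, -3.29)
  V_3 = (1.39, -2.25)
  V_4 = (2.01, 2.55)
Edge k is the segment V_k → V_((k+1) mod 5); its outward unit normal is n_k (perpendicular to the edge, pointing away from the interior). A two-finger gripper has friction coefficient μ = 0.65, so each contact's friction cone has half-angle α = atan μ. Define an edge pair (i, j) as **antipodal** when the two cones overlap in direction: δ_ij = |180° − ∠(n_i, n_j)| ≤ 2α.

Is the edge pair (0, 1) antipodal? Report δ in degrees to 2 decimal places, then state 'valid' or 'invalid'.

α = atan 0.65 = 33.02°;  2α = 66.05°
edge 0: e_0 = (-1.03, -2.02);  n_0 = (-0.8909, +0.4543)
edge 1: e_1 = (+1.16, -3.67);  n_1 = (-0.9535, -0.3014)
∠(n_0, n_1) = 44.56°
δ = |180° − 44.56°| = 135.44°
135.44° > 2α = 66.05°  →  invalid

δ = 135.44°, invalid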